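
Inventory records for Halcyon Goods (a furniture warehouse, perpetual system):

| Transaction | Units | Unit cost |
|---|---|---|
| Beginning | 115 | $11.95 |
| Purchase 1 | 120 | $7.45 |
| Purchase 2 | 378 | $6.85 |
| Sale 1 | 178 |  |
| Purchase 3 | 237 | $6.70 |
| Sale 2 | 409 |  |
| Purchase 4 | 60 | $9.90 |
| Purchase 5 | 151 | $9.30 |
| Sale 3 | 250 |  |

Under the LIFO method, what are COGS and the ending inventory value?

Sale 1 (178) [LIFO — newest first]: 178 @ $6.85 = $1,219.30
Sale 2 (409) [LIFO — newest first]: 237 @ $6.70 + 172 @ $6.85 = $2,766.10
Sale 3 (250) [LIFO — newest first]: 151 @ $9.30 + 60 @ $9.90 + 28 @ $6.85 + 11 @ $7.45 = $2,272.05
Total COGS = $1,219.30 + $2,766.10 + $2,272.05 = $6,257.45
Ending inventory: 115 @ $11.95 + 109 @ $7.45 = $2,186.30

COGS = $6,257.45; ending inventory = $2,186.30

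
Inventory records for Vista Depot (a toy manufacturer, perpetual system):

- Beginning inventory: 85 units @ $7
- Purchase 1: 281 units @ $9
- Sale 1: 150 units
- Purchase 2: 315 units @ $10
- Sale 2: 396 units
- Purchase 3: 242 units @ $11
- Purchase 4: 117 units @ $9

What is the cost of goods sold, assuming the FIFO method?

COGS = $4,924

Sale 1 (150) [FIFO — oldest first]: 85 @ $7 + 65 @ $9 = $1,180
Sale 2 (396) [FIFO — oldest first]: 216 @ $9 + 180 @ $10 = $3,744
Total COGS = $1,180 + $3,744 = $4,924
Ending inventory: 135 @ $10 + 242 @ $11 + 117 @ $9 = $5,065
Check: goods available $9,989 = COGS $4,924 + ending $5,065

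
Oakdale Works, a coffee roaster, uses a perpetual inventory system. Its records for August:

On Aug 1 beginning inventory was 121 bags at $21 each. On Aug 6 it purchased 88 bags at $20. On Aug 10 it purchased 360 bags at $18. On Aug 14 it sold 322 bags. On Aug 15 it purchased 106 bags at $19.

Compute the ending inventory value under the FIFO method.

Ending inventory = $6,460

Aug 14, 322 sold [FIFO — oldest first]: 121 @ $21 + 88 @ $20 + 113 @ $18 = $6,335
Ending inventory: 247 @ $18 + 106 @ $19 = $6,460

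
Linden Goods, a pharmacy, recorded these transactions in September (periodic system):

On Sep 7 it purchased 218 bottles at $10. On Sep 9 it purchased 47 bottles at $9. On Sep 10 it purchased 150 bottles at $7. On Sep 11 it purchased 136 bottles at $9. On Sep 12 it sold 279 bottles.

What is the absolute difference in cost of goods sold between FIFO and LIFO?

FIFO COGS: 218 @ $10 + 47 @ $9 + 14 @ $7 = $2,701
LIFO COGS: 136 @ $9 + 143 @ $7 = $2,225
Difference = |$2,701 − $2,225| = $476

$476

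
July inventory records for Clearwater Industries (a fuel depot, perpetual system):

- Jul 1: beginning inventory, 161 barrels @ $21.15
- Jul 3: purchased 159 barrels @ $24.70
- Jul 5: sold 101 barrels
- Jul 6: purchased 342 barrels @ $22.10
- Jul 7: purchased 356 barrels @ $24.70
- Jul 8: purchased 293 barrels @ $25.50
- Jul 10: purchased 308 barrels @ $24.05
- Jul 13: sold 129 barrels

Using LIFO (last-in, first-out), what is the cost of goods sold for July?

Jul 5, 101 sold [LIFO — newest first]: 101 @ $24.70 = $2,494.70
Jul 13, 129 sold [LIFO — newest first]: 129 @ $24.05 = $3,102.45
Total COGS = $2,494.70 + $3,102.45 = $5,597.15
Ending inventory: 161 @ $21.15 + 58 @ $24.70 + 342 @ $22.10 + 356 @ $24.70 + 293 @ $25.50 + 179 @ $24.05 = $32,965.60

COGS = $5,597.15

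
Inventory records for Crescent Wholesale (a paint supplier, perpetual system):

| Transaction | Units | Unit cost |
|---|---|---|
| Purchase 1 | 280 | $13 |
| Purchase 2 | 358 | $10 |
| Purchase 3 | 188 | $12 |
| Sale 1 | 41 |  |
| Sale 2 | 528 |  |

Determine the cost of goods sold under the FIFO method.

Sale 1 (41) [FIFO — oldest first]: 41 @ $13 = $533
Sale 2 (528) [FIFO — oldest first]: 239 @ $13 + 289 @ $10 = $5,997
Total COGS = $533 + $5,997 = $6,530
Ending inventory: 69 @ $10 + 188 @ $12 = $2,946
Check: goods available $9,476 = COGS $6,530 + ending $2,946

COGS = $6,530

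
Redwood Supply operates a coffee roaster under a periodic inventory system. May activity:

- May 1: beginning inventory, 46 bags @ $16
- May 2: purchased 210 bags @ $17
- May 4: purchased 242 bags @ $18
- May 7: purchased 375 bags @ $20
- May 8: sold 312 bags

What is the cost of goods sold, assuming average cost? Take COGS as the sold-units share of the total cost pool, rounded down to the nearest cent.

COGS = $5,776.10

May 8, sell 312: 312/873 × $16,162.00 → $5,776.10
Ending inventory (cost pool remaining) = $10,385.90
Check: goods available $16,162.00 = COGS $5,776.10 + ending $10,385.90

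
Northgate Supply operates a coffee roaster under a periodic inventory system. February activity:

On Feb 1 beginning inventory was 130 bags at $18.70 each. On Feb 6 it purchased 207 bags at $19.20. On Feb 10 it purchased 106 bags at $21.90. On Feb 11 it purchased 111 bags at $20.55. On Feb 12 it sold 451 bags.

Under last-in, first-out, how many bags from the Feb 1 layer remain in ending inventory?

Feb 12, 451 sold [LIFO — newest first]: 111 @ $20.55 + 106 @ $21.90 + 207 @ $19.20 + 27 @ $18.70 = $9,081.75
Ending inventory: 103 @ $18.70 = $1,926.10

103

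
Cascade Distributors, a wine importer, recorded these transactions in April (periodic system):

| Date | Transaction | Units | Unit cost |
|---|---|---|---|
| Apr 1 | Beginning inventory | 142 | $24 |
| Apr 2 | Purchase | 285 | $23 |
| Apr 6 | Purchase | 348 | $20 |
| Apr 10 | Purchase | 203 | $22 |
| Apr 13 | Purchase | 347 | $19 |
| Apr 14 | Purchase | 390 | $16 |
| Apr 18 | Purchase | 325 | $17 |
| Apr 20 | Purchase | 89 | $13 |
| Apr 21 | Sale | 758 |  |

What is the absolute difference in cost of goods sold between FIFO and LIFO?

$4,397

FIFO COGS: 142 @ $24 + 285 @ $23 + 331 @ $20 = $16,583
LIFO COGS: 89 @ $13 + 325 @ $17 + 344 @ $16 = $12,186
Difference = |$16,583 − $12,186| = $4,397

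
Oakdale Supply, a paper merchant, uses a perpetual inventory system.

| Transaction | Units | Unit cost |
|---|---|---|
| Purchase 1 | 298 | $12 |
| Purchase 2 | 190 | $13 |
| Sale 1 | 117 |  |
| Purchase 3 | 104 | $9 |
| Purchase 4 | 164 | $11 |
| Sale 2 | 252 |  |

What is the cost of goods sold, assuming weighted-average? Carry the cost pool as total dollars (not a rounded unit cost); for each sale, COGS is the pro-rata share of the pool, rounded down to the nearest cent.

COGS = $4,342.79

After Purchase 1: 298 on hand, pool $3,576.00 (≈ $12.0000 each)
After Purchase 2: 488 on hand, pool $6,046.00 (≈ $12.3893 each)
Sale 1, sell 117: 117/488 × $6,046.00 → $1,449.55
After Purchase 3: 475 on hand, pool $5,532.45 (≈ $11.6473 each)
After Purchase 4: 639 on hand, pool $7,336.45 (≈ $11.4811 each)
Sale 2, sell 252: 252/639 × $7,336.45 → $2,893.24
Total COGS = $1,449.55 + $2,893.24 = $4,342.79
Ending inventory (cost pool remaining) = $4,443.21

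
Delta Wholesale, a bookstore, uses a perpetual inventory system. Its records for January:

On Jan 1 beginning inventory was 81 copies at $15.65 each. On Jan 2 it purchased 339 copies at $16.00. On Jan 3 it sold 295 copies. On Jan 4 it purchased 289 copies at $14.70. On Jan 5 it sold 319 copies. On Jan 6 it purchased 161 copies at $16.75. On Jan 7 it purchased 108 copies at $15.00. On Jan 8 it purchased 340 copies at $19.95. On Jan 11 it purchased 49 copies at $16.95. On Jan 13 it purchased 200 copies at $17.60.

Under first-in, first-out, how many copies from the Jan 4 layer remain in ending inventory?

95

Jan 3, 295 sold [FIFO — oldest first]: 81 @ $15.65 + 214 @ $16.00 = $4,691.65
Jan 5, 319 sold [FIFO — oldest first]: 125 @ $16.00 + 194 @ $14.70 = $4,851.80
Total COGS = $4,691.65 + $4,851.80 = $9,543.45
Ending inventory: 95 @ $14.70 + 161 @ $16.75 + 108 @ $15.00 + 340 @ $19.95 + 49 @ $16.95 + 200 @ $17.60 = $16,846.80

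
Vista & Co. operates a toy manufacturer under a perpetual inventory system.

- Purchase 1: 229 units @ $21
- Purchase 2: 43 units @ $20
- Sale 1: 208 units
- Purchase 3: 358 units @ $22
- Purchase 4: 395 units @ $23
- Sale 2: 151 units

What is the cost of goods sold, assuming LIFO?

COGS = $7,798

Sale 1 (208) [LIFO — newest first]: 43 @ $20 + 165 @ $21 = $4,325
Sale 2 (151) [LIFO — newest first]: 151 @ $23 = $3,473
Total COGS = $4,325 + $3,473 = $7,798
Ending inventory: 64 @ $21 + 358 @ $22 + 244 @ $23 = $14,832
Check: goods available $22,630 = COGS $7,798 + ending $14,832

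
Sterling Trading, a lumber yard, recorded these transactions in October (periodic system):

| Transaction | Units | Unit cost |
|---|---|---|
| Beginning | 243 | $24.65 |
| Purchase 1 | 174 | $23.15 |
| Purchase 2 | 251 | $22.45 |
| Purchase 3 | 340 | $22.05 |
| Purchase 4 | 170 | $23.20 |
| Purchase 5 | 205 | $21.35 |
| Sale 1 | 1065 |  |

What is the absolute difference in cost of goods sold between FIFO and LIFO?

$727.85

FIFO COGS: 243 @ $24.65 + 174 @ $23.15 + 251 @ $22.45 + 340 @ $22.05 + 57 @ $23.20 = $24,472.40
LIFO COGS: 205 @ $21.35 + 170 @ $23.20 + 340 @ $22.05 + 251 @ $22.45 + 99 @ $23.15 = $23,744.55
Difference = |$24,472.40 − $23,744.55| = $727.85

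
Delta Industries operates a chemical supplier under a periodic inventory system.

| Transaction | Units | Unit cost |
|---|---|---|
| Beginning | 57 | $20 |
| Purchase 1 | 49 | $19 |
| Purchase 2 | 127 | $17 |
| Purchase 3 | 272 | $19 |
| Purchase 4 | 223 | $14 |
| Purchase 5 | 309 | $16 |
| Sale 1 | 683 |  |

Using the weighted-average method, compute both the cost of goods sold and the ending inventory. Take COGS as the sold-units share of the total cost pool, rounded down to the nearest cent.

COGS = $11,502.32; ending inventory = $5,961.68

Sale 1, sell 683: 683/1037 × $17,464.00 → $11,502.32
Ending inventory (cost pool remaining) = $5,961.68
Check: goods available $17,464.00 = COGS $11,502.32 + ending $5,961.68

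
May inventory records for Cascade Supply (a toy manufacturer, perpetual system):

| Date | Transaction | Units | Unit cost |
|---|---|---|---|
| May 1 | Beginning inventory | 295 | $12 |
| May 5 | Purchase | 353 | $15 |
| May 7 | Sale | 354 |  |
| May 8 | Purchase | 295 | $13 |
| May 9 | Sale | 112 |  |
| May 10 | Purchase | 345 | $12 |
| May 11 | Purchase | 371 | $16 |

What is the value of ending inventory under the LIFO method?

Ending inventory = $15,983

May 7, 354 sold [LIFO — newest first]: 353 @ $15 + 1 @ $12 = $5,307
May 9, 112 sold [LIFO — newest first]: 112 @ $13 = $1,456
Total COGS = $5,307 + $1,456 = $6,763
Ending inventory: 294 @ $12 + 183 @ $13 + 345 @ $12 + 371 @ $16 = $15,983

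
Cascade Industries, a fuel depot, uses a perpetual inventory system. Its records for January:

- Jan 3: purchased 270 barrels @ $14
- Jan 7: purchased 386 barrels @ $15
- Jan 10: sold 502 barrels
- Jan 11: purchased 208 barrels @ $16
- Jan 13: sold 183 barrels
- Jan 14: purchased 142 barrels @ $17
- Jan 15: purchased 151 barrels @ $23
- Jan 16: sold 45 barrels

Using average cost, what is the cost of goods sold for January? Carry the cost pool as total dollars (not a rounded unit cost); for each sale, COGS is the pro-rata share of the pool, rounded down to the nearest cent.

After Jan 3: 270 on hand, pool $3,780.00 (≈ $14.0000 each)
After Jan 7: 656 on hand, pool $9,570.00 (≈ $14.5884 each)
Jan 10, sell 502: 502/656 × $9,570.00 → $7,323.38
After Jan 11: 362 on hand, pool $5,574.62 (≈ $15.3995 each)
Jan 13, sell 183: 183/362 × $5,574.62 → $2,818.10
After Jan 14: 321 on hand, pool $5,170.52 (≈ $16.1075 each)
After Jan 15: 472 on hand, pool $8,643.52 (≈ $18.3125 each)
Jan 16, sell 45: 45/472 × $8,643.52 → $824.06
Total COGS = $7,323.38 + $2,818.10 + $824.06 = $10,965.54
Ending inventory (cost pool remaining) = $7,819.46

COGS = $10,965.54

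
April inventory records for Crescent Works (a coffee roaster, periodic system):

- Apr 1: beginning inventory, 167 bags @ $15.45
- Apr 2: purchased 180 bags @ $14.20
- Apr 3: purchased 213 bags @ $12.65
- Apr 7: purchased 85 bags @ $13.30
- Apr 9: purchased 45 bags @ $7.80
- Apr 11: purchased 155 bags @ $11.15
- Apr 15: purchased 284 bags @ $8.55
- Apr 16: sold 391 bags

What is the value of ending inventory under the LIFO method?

Apr 16, 391 sold [LIFO — newest first]: 284 @ $8.55 + 107 @ $11.15 = $3,621.25
Ending inventory: 167 @ $15.45 + 180 @ $14.20 + 213 @ $12.65 + 85 @ $13.30 + 45 @ $7.80 + 48 @ $11.15 = $9,847.30
Check: goods available $13,468.55 = COGS $3,621.25 + ending $9,847.30

Ending inventory = $9,847.30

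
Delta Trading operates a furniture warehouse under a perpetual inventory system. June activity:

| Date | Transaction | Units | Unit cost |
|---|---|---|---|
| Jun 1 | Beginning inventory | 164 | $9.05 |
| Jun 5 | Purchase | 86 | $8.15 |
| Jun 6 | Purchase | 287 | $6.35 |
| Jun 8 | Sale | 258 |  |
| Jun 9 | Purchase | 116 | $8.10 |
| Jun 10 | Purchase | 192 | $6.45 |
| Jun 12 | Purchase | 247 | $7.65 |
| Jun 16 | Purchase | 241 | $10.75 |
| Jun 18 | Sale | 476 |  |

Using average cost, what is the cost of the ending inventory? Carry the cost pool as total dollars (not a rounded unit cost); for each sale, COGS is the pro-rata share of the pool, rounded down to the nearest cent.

After Jun 1: 164 on hand, pool $1,484.20 (≈ $9.0500 each)
After Jun 5: 250 on hand, pool $2,185.10 (≈ $8.7404 each)
After Jun 6: 537 on hand, pool $4,007.55 (≈ $7.4628 each)
Jun 8, sell 258: 258/537 × $4,007.55 → $1,925.41
After Jun 9: 395 on hand, pool $3,021.74 (≈ $7.6500 each)
After Jun 10: 587 on hand, pool $4,260.14 (≈ $7.2575 each)
After Jun 12: 834 on hand, pool $6,149.69 (≈ $7.3737 each)
After Jun 16: 1075 on hand, pool $8,740.44 (≈ $8.1306 each)
Jun 18, sell 476: 476/1075 × $8,740.44 → $3,870.18
Total COGS = $1,925.41 + $3,870.18 = $5,795.59
Ending inventory (cost pool remaining) = $4,870.26
Check: goods available $10,665.85 = COGS $5,795.59 + ending $4,870.26

Ending inventory = $4,870.26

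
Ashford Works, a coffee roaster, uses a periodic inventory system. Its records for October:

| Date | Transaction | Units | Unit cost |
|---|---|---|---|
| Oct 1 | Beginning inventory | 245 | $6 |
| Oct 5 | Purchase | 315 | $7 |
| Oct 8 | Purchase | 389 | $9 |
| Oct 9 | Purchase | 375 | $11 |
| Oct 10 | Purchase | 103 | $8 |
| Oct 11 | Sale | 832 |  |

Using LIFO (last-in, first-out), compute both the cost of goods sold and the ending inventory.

Oct 11, 832 sold [LIFO — newest first]: 103 @ $8 + 375 @ $11 + 354 @ $9 = $8,135
Ending inventory: 245 @ $6 + 315 @ $7 + 35 @ $9 = $3,990

COGS = $8,135; ending inventory = $3,990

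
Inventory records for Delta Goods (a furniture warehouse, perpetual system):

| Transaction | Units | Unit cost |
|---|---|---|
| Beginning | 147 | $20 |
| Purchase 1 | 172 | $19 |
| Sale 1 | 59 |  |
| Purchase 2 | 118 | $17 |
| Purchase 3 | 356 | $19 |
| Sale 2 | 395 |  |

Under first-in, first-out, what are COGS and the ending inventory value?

Sale 1 (59) [FIFO — oldest first]: 59 @ $20 = $1,180
Sale 2 (395) [FIFO — oldest first]: 88 @ $20 + 172 @ $19 + 118 @ $17 + 17 @ $19 = $7,357
Total COGS = $1,180 + $7,357 = $8,537
Ending inventory: 339 @ $19 = $6,441

COGS = $8,537; ending inventory = $6,441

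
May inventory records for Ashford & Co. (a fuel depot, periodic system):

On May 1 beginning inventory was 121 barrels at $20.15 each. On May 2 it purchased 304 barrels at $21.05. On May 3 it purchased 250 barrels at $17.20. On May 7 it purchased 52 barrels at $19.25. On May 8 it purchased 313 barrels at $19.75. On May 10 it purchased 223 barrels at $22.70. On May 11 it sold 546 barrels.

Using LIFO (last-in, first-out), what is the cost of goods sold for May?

May 11, 546 sold [LIFO — newest first]: 223 @ $22.70 + 313 @ $19.75 + 10 @ $19.25 = $11,436.35
Ending inventory: 121 @ $20.15 + 304 @ $21.05 + 250 @ $17.20 + 42 @ $19.25 = $13,945.85
Check: goods available $25,382.20 = COGS $11,436.35 + ending $13,945.85

COGS = $11,436.35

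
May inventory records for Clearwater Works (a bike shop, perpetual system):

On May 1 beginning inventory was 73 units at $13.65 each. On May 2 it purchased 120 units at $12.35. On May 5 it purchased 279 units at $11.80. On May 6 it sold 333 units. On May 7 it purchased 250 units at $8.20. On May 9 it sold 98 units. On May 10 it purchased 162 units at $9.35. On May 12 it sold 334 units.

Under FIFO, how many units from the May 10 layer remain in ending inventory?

119

May 6, 333 sold [FIFO — oldest first]: 73 @ $13.65 + 120 @ $12.35 + 140 @ $11.80 = $4,130.45
May 9, 98 sold [FIFO — oldest first]: 98 @ $11.80 = $1,156.40
May 12, 334 sold [FIFO — oldest first]: 41 @ $11.80 + 250 @ $8.20 + 43 @ $9.35 = $2,935.85
Total COGS = $4,130.45 + $1,156.40 + $2,935.85 = $8,222.70
Ending inventory: 119 @ $9.35 = $1,112.65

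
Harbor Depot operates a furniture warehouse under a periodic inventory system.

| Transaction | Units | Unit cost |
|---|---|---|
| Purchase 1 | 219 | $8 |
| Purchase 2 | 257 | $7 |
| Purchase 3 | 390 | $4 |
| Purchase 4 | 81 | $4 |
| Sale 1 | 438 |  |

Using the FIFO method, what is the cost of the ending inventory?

Sale 1 (438) [FIFO — oldest first]: 219 @ $8 + 219 @ $7 = $3,285
Ending inventory: 38 @ $7 + 390 @ $4 + 81 @ $4 = $2,150

Ending inventory = $2,150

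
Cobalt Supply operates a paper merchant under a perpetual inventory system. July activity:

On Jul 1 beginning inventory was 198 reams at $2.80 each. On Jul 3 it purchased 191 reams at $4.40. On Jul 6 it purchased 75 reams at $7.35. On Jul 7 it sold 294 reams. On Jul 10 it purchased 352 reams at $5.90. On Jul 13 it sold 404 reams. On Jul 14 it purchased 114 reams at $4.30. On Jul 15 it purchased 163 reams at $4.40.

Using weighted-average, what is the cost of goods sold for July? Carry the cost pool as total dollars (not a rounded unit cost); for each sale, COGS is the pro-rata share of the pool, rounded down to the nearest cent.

COGS = $3,392.20

After Jul 1: 198 on hand, pool $554.40 (≈ $2.8000 each)
After Jul 3: 389 on hand, pool $1,394.80 (≈ $3.5856 each)
After Jul 6: 464 on hand, pool $1,946.05 (≈ $4.1941 each)
Jul 7, sell 294: 294/464 × $1,946.05 → $1,233.05
After Jul 10: 522 on hand, pool $2,789.80 (≈ $5.3444 each)
Jul 13, sell 404: 404/522 × $2,789.80 → $2,159.15
After Jul 14: 232 on hand, pool $1,120.85 (≈ $4.8312 each)
After Jul 15: 395 on hand, pool $1,838.05 (≈ $4.6533 each)
Total COGS = $1,233.05 + $2,159.15 = $3,392.20
Ending inventory (cost pool remaining) = $1,838.05
Check: goods available $5,230.25 = COGS $3,392.20 + ending $1,838.05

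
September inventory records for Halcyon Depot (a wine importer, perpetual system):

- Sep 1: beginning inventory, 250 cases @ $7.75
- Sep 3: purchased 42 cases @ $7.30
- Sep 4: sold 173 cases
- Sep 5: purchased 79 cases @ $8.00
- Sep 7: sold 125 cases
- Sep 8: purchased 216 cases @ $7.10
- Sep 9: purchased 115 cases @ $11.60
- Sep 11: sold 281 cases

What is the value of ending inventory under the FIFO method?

Sep 4, 173 sold [FIFO — oldest first]: 173 @ $7.75 = $1,340.75
Sep 7, 125 sold [FIFO — oldest first]: 77 @ $7.75 + 42 @ $7.30 + 6 @ $8.00 = $951.35
Sep 11, 281 sold [FIFO — oldest first]: 73 @ $8.00 + 208 @ $7.10 = $2,060.80
Total COGS = $1,340.75 + $951.35 + $2,060.80 = $4,352.90
Ending inventory: 8 @ $7.10 + 115 @ $11.60 = $1,390.80
Check: goods available $5,743.70 = COGS $4,352.90 + ending $1,390.80

Ending inventory = $1,390.80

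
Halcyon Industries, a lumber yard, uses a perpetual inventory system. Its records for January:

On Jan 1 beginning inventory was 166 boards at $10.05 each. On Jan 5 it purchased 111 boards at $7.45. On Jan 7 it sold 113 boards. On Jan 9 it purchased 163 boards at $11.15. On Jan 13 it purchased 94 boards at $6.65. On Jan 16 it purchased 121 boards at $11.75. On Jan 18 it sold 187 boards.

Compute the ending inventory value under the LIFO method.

Ending inventory = $3,651.85

Jan 7, 113 sold [LIFO — newest first]: 111 @ $7.45 + 2 @ $10.05 = $847.05
Jan 18, 187 sold [LIFO — newest first]: 121 @ $11.75 + 66 @ $6.65 = $1,860.65
Total COGS = $847.05 + $1,860.65 = $2,707.70
Ending inventory: 164 @ $10.05 + 163 @ $11.15 + 28 @ $6.65 = $3,651.85
Check: goods available $6,359.55 = COGS $2,707.70 + ending $3,651.85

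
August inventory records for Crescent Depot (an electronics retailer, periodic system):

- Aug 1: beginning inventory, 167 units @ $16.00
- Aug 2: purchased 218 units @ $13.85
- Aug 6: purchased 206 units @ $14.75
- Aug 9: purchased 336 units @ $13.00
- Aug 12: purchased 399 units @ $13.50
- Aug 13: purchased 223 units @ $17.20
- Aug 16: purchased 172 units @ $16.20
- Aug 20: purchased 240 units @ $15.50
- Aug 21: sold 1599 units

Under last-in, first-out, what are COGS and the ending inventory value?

Aug 21, 1599 sold [LIFO — newest first]: 240 @ $15.50 + 172 @ $16.20 + 223 @ $17.20 + 399 @ $13.50 + 336 @ $13.00 + 206 @ $14.75 + 23 @ $13.85 = $23,453.55
Ending inventory: 167 @ $16.00 + 195 @ $13.85 = $5,372.75

COGS = $23,453.55; ending inventory = $5,372.75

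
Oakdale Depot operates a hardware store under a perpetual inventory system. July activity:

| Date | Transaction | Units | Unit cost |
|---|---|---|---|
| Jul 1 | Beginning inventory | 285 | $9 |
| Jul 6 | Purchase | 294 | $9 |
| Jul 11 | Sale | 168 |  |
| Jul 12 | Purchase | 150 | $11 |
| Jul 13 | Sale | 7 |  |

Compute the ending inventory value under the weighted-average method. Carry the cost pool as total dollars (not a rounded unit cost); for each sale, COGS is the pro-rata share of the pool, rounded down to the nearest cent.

After Jul 1: 285 on hand, pool $2,565.00 (≈ $9.0000 each)
After Jul 6: 579 on hand, pool $5,211.00 (≈ $9.0000 each)
Jul 11, sell 168: 168/579 × $5,211.00 → $1,512.00
After Jul 12: 561 on hand, pool $5,349.00 (≈ $9.5348 each)
Jul 13, sell 7: 7/561 × $5,349.00 → $66.74
Total COGS = $1,512.00 + $66.74 = $1,578.74
Ending inventory (cost pool remaining) = $5,282.26

Ending inventory = $5,282.26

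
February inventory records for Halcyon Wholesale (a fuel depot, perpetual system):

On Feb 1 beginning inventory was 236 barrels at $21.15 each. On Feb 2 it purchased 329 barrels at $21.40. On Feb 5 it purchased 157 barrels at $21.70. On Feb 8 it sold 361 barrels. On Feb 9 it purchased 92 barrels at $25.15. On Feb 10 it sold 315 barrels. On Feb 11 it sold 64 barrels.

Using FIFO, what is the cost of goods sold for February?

Feb 8, 361 sold [FIFO — oldest first]: 236 @ $21.15 + 125 @ $21.40 = $7,666.40
Feb 10, 315 sold [FIFO — oldest first]: 204 @ $21.40 + 111 @ $21.70 = $6,774.30
Feb 11, 64 sold [FIFO — oldest first]: 46 @ $21.70 + 18 @ $25.15 = $1,450.90
Total COGS = $7,666.40 + $6,774.30 + $1,450.90 = $15,891.60
Ending inventory: 74 @ $25.15 = $1,861.10
Check: goods available $17,752.70 = COGS $15,891.60 + ending $1,861.10

COGS = $15,891.60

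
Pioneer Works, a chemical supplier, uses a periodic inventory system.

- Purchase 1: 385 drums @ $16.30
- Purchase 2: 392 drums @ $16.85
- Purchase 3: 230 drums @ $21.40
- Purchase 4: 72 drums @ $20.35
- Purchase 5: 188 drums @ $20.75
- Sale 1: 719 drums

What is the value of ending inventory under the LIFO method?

Sale 1 (719) [LIFO — newest first]: 188 @ $20.75 + 72 @ $20.35 + 230 @ $21.40 + 229 @ $16.85 = $14,146.85
Ending inventory: 385 @ $16.30 + 163 @ $16.85 = $9,022.05
Check: goods available $23,168.90 = COGS $14,146.85 + ending $9,022.05

Ending inventory = $9,022.05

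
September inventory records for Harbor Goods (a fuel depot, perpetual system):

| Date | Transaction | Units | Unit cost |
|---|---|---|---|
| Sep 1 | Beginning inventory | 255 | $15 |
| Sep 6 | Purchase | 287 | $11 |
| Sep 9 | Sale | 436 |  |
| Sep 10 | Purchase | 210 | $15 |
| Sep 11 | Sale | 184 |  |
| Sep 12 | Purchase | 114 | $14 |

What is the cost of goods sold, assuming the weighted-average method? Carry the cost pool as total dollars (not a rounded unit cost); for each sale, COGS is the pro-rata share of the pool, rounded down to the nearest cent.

COGS = $8,245.78

After Sep 1: 255 on hand, pool $3,825.00 (≈ $15.0000 each)
After Sep 6: 542 on hand, pool $6,982.00 (≈ $12.8819 each)
Sep 9, sell 436: 436/542 × $6,982.00 → $5,616.51
After Sep 10: 316 on hand, pool $4,515.49 (≈ $14.2895 each)
Sep 11, sell 184: 184/316 × $4,515.49 → $2,629.27
After Sep 12: 246 on hand, pool $3,482.22 (≈ $14.1554 each)
Total COGS = $5,616.51 + $2,629.27 = $8,245.78
Ending inventory (cost pool remaining) = $3,482.22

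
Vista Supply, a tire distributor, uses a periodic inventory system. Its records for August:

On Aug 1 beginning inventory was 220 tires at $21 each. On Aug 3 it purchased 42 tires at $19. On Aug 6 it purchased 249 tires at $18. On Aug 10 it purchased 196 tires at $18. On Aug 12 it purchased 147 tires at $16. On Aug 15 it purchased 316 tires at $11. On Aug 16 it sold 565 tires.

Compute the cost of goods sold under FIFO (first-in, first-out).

COGS = $10,872

Aug 16, 565 sold [FIFO — oldest first]: 220 @ $21 + 42 @ $19 + 249 @ $18 + 54 @ $18 = $10,872
Ending inventory: 142 @ $18 + 147 @ $16 + 316 @ $11 = $8,384
Check: goods available $19,256 = COGS $10,872 + ending $8,384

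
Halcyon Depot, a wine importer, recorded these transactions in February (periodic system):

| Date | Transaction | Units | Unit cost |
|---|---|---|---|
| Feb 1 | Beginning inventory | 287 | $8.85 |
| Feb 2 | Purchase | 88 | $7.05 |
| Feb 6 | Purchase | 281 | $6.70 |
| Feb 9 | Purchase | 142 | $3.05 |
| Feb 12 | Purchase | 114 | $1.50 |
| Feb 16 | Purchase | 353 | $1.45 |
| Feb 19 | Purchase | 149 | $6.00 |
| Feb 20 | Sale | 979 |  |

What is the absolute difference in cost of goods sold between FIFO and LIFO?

FIFO COGS: 287 @ $8.85 + 88 @ $7.05 + 281 @ $6.70 + 142 @ $3.05 + 114 @ $1.50 + 67 @ $1.45 = $5,744.30
LIFO COGS: 149 @ $6.00 + 353 @ $1.45 + 114 @ $1.50 + 142 @ $3.05 + 221 @ $6.70 = $3,490.65
Difference = |$5,744.30 − $3,490.65| = $2,253.65

$2,253.65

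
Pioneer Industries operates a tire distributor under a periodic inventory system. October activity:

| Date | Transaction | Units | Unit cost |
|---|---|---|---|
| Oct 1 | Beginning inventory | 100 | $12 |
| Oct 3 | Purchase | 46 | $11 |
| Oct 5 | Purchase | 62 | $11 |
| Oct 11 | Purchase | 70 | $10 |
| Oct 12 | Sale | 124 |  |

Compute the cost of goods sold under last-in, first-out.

Oct 12, 124 sold [LIFO — newest first]: 70 @ $10 + 54 @ $11 = $1,294
Ending inventory: 100 @ $12 + 46 @ $11 + 8 @ $11 = $1,794
Check: goods available $3,088 = COGS $1,294 + ending $1,794

COGS = $1,294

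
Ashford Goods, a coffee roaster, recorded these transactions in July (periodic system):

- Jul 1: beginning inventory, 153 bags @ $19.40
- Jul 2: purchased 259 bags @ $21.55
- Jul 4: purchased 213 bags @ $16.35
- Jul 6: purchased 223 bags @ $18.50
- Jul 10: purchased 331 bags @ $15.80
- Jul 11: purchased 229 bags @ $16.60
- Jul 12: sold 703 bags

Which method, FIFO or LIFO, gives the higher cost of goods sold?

FIFO COGS: 153 @ $19.40 + 259 @ $21.55 + 213 @ $16.35 + 78 @ $18.50 = $13,475.20
LIFO COGS: 229 @ $16.60 + 331 @ $15.80 + 143 @ $18.50 = $11,676.70

FIFO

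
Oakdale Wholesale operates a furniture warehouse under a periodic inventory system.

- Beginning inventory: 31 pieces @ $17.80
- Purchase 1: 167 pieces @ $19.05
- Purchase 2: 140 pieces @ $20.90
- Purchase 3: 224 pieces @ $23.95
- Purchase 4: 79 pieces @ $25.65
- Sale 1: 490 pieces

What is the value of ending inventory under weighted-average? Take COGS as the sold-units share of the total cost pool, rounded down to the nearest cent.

Ending inventory = $3,309.83

Sale 1, sell 490: 490/641 × $14,050.30 → $10,740.47
Ending inventory (cost pool remaining) = $3,309.83
Check: goods available $14,050.30 = COGS $10,740.47 + ending $3,309.83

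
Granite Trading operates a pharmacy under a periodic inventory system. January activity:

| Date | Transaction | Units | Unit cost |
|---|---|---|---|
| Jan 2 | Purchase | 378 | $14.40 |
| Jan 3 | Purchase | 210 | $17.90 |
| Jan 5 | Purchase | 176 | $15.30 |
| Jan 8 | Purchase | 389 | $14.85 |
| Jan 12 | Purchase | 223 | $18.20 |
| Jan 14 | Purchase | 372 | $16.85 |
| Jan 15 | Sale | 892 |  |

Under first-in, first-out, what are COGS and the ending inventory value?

COGS = $13,795.80; ending inventory = $14,202.65

Jan 15, 892 sold [FIFO — oldest first]: 378 @ $14.40 + 210 @ $17.90 + 176 @ $15.30 + 128 @ $14.85 = $13,795.80
Ending inventory: 261 @ $14.85 + 223 @ $18.20 + 372 @ $16.85 = $14,202.65
Check: goods available $27,998.45 = COGS $13,795.80 + ending $14,202.65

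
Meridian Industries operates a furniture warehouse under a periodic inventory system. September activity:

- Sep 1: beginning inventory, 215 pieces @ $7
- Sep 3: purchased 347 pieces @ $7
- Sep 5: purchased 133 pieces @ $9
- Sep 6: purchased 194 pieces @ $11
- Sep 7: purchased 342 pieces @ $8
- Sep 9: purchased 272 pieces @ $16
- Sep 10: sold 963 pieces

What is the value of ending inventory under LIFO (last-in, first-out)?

Ending inventory = $3,780

Sep 10, 963 sold [LIFO — newest first]: 272 @ $16 + 342 @ $8 + 194 @ $11 + 133 @ $9 + 22 @ $7 = $10,573
Ending inventory: 215 @ $7 + 325 @ $7 = $3,780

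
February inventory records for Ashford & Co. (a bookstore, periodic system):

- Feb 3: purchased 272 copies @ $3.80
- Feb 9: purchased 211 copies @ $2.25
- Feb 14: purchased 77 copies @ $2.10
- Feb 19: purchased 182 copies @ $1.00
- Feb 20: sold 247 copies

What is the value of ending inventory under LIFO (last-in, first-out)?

Ending inventory = $1,533.55

Feb 20, 247 sold [LIFO — newest first]: 182 @ $1.00 + 65 @ $2.10 = $318.50
Ending inventory: 272 @ $3.80 + 211 @ $2.25 + 12 @ $2.10 = $1,533.55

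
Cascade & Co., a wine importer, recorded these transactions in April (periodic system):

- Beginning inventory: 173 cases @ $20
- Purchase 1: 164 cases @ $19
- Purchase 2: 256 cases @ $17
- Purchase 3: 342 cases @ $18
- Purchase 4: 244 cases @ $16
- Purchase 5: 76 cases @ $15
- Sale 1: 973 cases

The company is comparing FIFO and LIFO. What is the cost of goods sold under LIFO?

COGS = $16,597

FIFO COGS: 173 @ $20 + 164 @ $19 + 256 @ $17 + 342 @ $18 + 38 @ $16 = $17,692
LIFO COGS: 76 @ $15 + 244 @ $16 + 342 @ $18 + 256 @ $17 + 55 @ $19 = $16,597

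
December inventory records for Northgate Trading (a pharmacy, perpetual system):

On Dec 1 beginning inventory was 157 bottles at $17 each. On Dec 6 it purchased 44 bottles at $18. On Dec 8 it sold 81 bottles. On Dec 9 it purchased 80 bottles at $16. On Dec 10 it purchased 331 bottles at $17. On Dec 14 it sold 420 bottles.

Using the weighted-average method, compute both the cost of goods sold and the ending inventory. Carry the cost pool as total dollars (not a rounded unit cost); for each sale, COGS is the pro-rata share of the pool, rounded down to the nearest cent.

COGS = $8,492.23; ending inventory = $1,875.77

After Dec 1: 157 on hand, pool $2,669.00 (≈ $17.0000 each)
After Dec 6: 201 on hand, pool $3,461.00 (≈ $17.2189 each)
Dec 8, sell 81: 81/201 × $3,461.00 → $1,394.73
After Dec 9: 200 on hand, pool $3,346.27 (≈ $16.7313 each)
After Dec 10: 531 on hand, pool $8,973.27 (≈ $16.8988 each)
Dec 14, sell 420: 420/531 × $8,973.27 → $7,097.50
Total COGS = $1,394.73 + $7,097.50 = $8,492.23
Ending inventory (cost pool remaining) = $1,875.77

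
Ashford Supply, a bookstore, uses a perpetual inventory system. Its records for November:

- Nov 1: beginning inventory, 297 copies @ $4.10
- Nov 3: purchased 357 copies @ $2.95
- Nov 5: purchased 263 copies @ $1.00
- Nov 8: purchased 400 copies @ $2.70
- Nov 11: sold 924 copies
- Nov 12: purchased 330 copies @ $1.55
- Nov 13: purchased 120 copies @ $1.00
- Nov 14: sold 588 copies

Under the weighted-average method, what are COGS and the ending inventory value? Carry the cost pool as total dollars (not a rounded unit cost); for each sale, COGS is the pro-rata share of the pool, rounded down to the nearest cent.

COGS = $3,728.12; ending inventory = $517.23

After Nov 1: 297 on hand, pool $1,217.70 (≈ $4.1000 each)
After Nov 3: 654 on hand, pool $2,270.85 (≈ $3.4722 each)
After Nov 5: 917 on hand, pool $2,533.85 (≈ $2.7632 each)
After Nov 8: 1317 on hand, pool $3,613.85 (≈ $2.7440 each)
Nov 11, sell 924: 924/1317 × $3,613.85 → $2,535.45
After Nov 12: 723 on hand, pool $1,589.90 (≈ $2.1990 each)
After Nov 13: 843 on hand, pool $1,709.90 (≈ $2.0284 each)
Nov 14, sell 588: 588/843 × $1,709.90 → $1,192.67
Total COGS = $2,535.45 + $1,192.67 = $3,728.12
Ending inventory (cost pool remaining) = $517.23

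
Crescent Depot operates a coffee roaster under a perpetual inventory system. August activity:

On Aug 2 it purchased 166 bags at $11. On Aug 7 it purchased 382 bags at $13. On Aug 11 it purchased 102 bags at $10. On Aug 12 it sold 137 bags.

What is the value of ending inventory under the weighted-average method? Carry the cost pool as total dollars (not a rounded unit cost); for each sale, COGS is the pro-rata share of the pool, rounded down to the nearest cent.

After Aug 2: 166 on hand, pool $1,826.00 (≈ $11.0000 each)
After Aug 7: 548 on hand, pool $6,792.00 (≈ $12.3942 each)
After Aug 11: 650 on hand, pool $7,812.00 (≈ $12.0185 each)
Aug 12, sell 137: 137/650 × $7,812.00 → $1,646.52
Ending inventory (cost pool remaining) = $6,165.48

Ending inventory = $6,165.48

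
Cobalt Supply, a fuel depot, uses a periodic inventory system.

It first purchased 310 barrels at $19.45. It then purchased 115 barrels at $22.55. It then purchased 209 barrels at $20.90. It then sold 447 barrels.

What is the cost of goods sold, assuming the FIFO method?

Sale 1 (447) [FIFO — oldest first]: 310 @ $19.45 + 115 @ $22.55 + 22 @ $20.90 = $9,082.55
Ending inventory: 187 @ $20.90 = $3,908.30
Check: goods available $12,990.85 = COGS $9,082.55 + ending $3,908.30

COGS = $9,082.55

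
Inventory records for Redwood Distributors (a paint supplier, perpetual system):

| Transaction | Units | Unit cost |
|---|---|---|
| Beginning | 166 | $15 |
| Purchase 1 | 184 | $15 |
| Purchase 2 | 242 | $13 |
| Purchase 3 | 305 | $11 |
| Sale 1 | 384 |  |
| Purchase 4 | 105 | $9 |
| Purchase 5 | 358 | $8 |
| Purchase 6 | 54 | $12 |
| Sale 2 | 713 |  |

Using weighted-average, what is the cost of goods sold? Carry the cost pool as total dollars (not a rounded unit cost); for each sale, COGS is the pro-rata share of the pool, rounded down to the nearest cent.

After Beginning: 166 on hand, pool $2,490.00 (≈ $15.0000 each)
After Purchase 1: 350 on hand, pool $5,250.00 (≈ $15.0000 each)
After Purchase 2: 592 on hand, pool $8,396.00 (≈ $14.1824 each)
After Purchase 3: 897 on hand, pool $11,751.00 (≈ $13.1003 each)
Sale 1, sell 384: 384/897 × $11,751.00 → $5,030.52
After Purchase 4: 618 on hand, pool $7,665.48 (≈ $12.4037 each)
After Purchase 5: 976 on hand, pool $10,529.48 (≈ $10.7884 each)
After Purchase 6: 1030 on hand, pool $11,177.48 (≈ $10.8519 each)
Sale 2, sell 713: 713/1030 × $11,177.48 → $7,737.42
Total COGS = $5,030.52 + $7,737.42 = $12,767.94
Ending inventory (cost pool remaining) = $3,440.06

COGS = $12,767.94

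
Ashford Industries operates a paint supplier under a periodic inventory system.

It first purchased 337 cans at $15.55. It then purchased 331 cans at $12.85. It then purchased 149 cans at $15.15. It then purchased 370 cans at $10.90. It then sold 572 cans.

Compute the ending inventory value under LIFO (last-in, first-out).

Ending inventory = $8,812.65

Sale 1 (572) [LIFO — newest first]: 370 @ $10.90 + 149 @ $15.15 + 53 @ $12.85 = $6,971.40
Ending inventory: 337 @ $15.55 + 278 @ $12.85 = $8,812.65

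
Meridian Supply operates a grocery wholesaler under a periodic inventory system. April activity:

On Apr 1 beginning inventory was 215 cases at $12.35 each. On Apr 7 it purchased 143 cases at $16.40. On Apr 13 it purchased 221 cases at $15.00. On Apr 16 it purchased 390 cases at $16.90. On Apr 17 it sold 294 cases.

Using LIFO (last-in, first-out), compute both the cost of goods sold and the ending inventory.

COGS = $4,968.60; ending inventory = $9,937.85

Apr 17, 294 sold [LIFO — newest first]: 294 @ $16.90 = $4,968.60
Ending inventory: 215 @ $12.35 + 143 @ $16.40 + 221 @ $15.00 + 96 @ $16.90 = $9,937.85
Check: goods available $14,906.45 = COGS $4,968.60 + ending $9,937.85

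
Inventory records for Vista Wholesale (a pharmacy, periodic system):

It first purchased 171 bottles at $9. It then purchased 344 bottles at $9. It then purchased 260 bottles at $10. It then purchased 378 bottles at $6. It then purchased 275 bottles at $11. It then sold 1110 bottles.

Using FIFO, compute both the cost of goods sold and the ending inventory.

COGS = $9,245; ending inventory = $3,283

Sale 1 (1110) [FIFO — oldest first]: 171 @ $9 + 344 @ $9 + 260 @ $10 + 335 @ $6 = $9,245
Ending inventory: 43 @ $6 + 275 @ $11 = $3,283
Check: goods available $12,528 = COGS $9,245 + ending $3,283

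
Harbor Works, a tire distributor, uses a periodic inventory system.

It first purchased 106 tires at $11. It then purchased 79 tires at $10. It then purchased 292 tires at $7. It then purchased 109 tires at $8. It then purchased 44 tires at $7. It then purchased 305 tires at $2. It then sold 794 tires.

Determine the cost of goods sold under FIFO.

Sale 1 (794) [FIFO — oldest first]: 106 @ $11 + 79 @ $10 + 292 @ $7 + 109 @ $8 + 44 @ $7 + 164 @ $2 = $5,508
Ending inventory: 141 @ $2 = $282

COGS = $5,508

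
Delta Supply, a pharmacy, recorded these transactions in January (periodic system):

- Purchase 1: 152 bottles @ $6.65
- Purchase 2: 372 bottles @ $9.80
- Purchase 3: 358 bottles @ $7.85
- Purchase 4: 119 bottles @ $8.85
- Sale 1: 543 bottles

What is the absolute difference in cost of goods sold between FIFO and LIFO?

FIFO COGS: 152 @ $6.65 + 372 @ $9.80 + 19 @ $7.85 = $4,805.55
LIFO COGS: 119 @ $8.85 + 358 @ $7.85 + 66 @ $9.80 = $4,510.25
Difference = |$4,805.55 − $4,510.25| = $295.30

$295.30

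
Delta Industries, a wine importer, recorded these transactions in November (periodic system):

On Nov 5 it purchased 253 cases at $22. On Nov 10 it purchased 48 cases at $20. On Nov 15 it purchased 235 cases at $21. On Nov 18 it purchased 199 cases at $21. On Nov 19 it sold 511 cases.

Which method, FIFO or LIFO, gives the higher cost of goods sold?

FIFO

FIFO COGS: 253 @ $22 + 48 @ $20 + 210 @ $21 = $10,936
LIFO COGS: 199 @ $21 + 235 @ $21 + 48 @ $20 + 29 @ $22 = $10,712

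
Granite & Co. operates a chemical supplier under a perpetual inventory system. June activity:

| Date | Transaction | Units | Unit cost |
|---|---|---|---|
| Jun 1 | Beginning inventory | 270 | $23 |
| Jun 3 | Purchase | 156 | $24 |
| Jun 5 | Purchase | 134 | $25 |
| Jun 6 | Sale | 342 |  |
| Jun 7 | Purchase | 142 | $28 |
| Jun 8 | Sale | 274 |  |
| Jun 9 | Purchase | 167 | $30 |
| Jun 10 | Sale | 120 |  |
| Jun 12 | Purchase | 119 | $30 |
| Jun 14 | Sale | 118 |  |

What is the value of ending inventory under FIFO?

Ending inventory = $4,020

Jun 6, 342 sold [FIFO — oldest first]: 270 @ $23 + 72 @ $24 = $7,938
Jun 8, 274 sold [FIFO — oldest first]: 84 @ $24 + 134 @ $25 + 56 @ $28 = $6,934
Jun 10, 120 sold [FIFO — oldest first]: 86 @ $28 + 34 @ $30 = $3,428
Jun 14, 118 sold [FIFO — oldest first]: 118 @ $30 = $3,540
Total COGS = $7,938 + $6,934 + $3,428 + $3,540 = $21,840
Ending inventory: 15 @ $30 + 119 @ $30 = $4,020
Check: goods available $25,860 = COGS $21,840 + ending $4,020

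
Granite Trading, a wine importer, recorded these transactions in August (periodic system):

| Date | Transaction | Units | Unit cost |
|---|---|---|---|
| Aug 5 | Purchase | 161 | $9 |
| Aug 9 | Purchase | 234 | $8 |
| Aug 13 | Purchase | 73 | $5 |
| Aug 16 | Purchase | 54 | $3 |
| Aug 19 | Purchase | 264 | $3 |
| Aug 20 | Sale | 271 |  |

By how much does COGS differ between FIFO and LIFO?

FIFO COGS: 161 @ $9 + 110 @ $8 = $2,329
LIFO COGS: 264 @ $3 + 7 @ $3 = $813
Difference = |$2,329 − $813| = $1,516

$1,516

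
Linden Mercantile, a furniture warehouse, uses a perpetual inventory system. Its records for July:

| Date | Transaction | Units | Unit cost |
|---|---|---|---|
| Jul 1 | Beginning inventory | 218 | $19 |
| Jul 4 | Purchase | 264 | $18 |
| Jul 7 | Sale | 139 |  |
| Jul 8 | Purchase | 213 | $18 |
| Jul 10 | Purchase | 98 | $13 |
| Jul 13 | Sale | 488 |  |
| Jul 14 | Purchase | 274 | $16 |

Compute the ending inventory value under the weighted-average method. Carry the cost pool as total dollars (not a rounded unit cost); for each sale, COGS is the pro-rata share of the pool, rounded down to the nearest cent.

Ending inventory = $7,287.01

After Jul 1: 218 on hand, pool $4,142.00 (≈ $19.0000 each)
After Jul 4: 482 on hand, pool $8,894.00 (≈ $18.4523 each)
Jul 7, sell 139: 139/482 × $8,894.00 → $2,564.86
After Jul 8: 556 on hand, pool $10,163.14 (≈ $18.2790 each)
After Jul 10: 654 on hand, pool $11,437.14 (≈ $17.4880 each)
Jul 13, sell 488: 488/654 × $11,437.14 → $8,534.13
After Jul 14: 440 on hand, pool $7,287.01 (≈ $16.5614 each)
Total COGS = $2,564.86 + $8,534.13 = $11,098.99
Ending inventory (cost pool remaining) = $7,287.01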